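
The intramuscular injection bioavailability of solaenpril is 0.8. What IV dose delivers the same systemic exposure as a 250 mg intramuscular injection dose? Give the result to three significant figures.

Systemic exposure from an extravascular dose = F × D_ev, so the equivalent IV dose is F × D_ev.
D_iv = F × D_ev = 0.8 × 250 = 200 mg

D_iv = 200 mg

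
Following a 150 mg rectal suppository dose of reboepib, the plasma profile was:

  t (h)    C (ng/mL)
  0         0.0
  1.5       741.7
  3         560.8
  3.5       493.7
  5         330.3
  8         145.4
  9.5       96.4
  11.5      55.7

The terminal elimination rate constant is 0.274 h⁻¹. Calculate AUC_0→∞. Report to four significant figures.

AUC = 3665 ng/mL·h

Trapezoidal AUC_0→11.5:
  [0→1.5]: (0.0+741.7)/2 × 1.5 = 556.275
  [1.5→3]: (741.7+560.8)/2 × 1.5 = 976.875
  [3→3.5]: (560.8+493.7)/2 × 0.5 = 263.625
  [3.5→5]: (493.7+330.3)/2 × 1.5 = 618.0
  [5→8]: (330.3+145.4)/2 × 3 = 713.55
  [8→9.5]: (145.4+96.4)/2 × 1.5 = 181.35
  [9.5→11.5]: (96.4+55.7)/2 × 2 = 152.1
  Sum = 3461.775 ng/mL·h
Extrapolated tail: C_last / k_e = 55.7 / 0.274 = 203.285
AUC_0→∞ = 3461.775 + 203.285 = 3665.06 ng/mL·h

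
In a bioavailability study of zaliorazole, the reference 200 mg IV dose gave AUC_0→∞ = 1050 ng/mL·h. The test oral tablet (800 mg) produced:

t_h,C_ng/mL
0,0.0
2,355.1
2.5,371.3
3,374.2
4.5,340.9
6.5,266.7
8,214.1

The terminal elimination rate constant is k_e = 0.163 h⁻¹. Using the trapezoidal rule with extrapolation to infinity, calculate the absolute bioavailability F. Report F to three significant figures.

F = 0.843

Trapezoidal AUC_0→8 (oral tablet):
  [0→2]: (0.0+355.1)/2 × 2 = 355.1
  [2→2.5]: (355.1+371.3)/2 × 0.5 = 181.6
  [2.5→3]: (371.3+374.2)/2 × 0.5 = 186.375
  [3→4.5]: (374.2+340.9)/2 × 1.5 = 536.325
  [4.5→6.5]: (340.9+266.7)/2 × 2 = 607.6
  [6.5→8]: (266.7+214.1)/2 × 1.5 = 360.6
  Sum = 2227.6 ng/mL·h
Tail: C_last/k_e = 214.1/0.163 = 1313.497
AUC_0→∞ (oral tablet) = 2227.6 + 1313.497 = 3541.097 ng/mL·h
F = (AUC_ev/D_ev)/(AUC_iv/D_iv) = (3541.097/800)/(1050/200) = 4.42637/5.25 = 0.8431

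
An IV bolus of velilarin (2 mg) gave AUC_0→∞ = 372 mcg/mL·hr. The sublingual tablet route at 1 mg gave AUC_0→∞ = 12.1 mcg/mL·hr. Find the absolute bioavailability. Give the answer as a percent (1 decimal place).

F = (AUC_ev / D_ev) / (AUC_iv / D_iv)
  = (12.1/1) / (372/2)
  = 12.1 / 186 = 0.0651
  = 6.51%

F = 6.5%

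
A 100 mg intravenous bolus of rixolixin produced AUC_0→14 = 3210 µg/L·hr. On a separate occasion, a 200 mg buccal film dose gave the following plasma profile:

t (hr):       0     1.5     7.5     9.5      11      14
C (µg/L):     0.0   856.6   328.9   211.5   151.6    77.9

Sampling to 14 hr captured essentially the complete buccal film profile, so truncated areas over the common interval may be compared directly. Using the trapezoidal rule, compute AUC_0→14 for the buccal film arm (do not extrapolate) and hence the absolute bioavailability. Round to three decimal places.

F = 0.834

Trapezoidal AUC_0→14 (buccal film):
  [0→1.5]: (0.0+856.6)/2 × 1.5 = 642.45
  [1.5→7.5]: (856.6+328.9)/2 × 6 = 3556.5
  [7.5→9.5]: (328.9+211.5)/2 × 2 = 540.4
  [9.5→11]: (211.5+151.6)/2 × 1.5 = 272.325
  [11→14]: (151.6+77.9)/2 × 3 = 344.25
  Sum = 5355.925 µg/L·hr
F = (AUC_ev/D_ev)/(AUC_iv/D_iv) = (5355.925/200)/(3210/100) = 26.779625/32.1 = 0.8343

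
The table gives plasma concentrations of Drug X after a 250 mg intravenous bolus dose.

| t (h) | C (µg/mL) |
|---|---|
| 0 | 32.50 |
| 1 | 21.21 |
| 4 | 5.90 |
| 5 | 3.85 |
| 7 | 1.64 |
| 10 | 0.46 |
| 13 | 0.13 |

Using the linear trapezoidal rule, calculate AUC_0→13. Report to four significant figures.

AUC = 81.92 µg/mL·h

Trapezoidal AUC_0→13:
  [0→1]: (32.50+21.21)/2 × 1 = 26.855
  [1→4]: (21.21+5.90)/2 × 3 = 40.665
  [4→5]: (5.90+3.85)/2 × 1 = 4.875
  [5→7]: (3.85+1.64)/2 × 2 = 5.49
  [7→10]: (1.64+0.46)/2 × 3 = 3.15
  [10→13]: (0.46+0.13)/2 × 3 = 0.885
  Sum = 81.92 µg/mL·h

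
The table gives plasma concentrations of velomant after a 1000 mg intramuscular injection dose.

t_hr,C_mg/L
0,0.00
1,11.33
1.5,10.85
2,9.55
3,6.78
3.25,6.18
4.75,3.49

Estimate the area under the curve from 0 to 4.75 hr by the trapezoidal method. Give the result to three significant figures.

Trapezoidal AUC_0→4.75:
  [0→1]: (0.00+11.33)/2 × 1 = 5.665
  [1→1.5]: (11.33+10.85)/2 × 0.5 = 5.545
  [1.5→2]: (10.85+9.55)/2 × 0.5 = 5.1
  [2→3]: (9.55+6.78)/2 × 1 = 8.165
  [3→3.25]: (6.78+6.18)/2 × 0.25 = 1.62
  [3.25→4.75]: (6.18+3.49)/2 × 1.5 = 7.2525
  Sum = 33.3475 mg/L·hr

AUC = 33.3 mg/L·hr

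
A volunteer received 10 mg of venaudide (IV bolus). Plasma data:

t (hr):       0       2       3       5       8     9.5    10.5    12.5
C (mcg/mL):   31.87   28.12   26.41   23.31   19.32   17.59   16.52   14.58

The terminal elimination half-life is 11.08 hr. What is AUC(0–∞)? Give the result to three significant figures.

Trapezoidal AUC_0→12.5:
  [0→2]: (31.87+28.12)/2 × 2 = 59.99
  [2→3]: (28.12+26.41)/2 × 1 = 27.265
  [3→5]: (26.41+23.31)/2 × 2 = 49.72
  [5→8]: (23.31+19.32)/2 × 3 = 63.945
  [8→9.5]: (19.32+17.59)/2 × 1.5 = 27.6825
  [9.5→10.5]: (17.59+16.52)/2 × 1 = 17.055
  [10.5→12.5]: (16.52+14.58)/2 × 2 = 31.1
  Sum = 276.7575 mcg/mL·hr
k_e = ln2 / t½ = 0.693147 / 11.08 = 0.0626 hr^-1
Extrapolated tail: C_last / k_e = 14.58 / 0.0626 = 232.907
AUC_0→∞ = 276.7575 + 232.907 = 509.6645 mcg/mL·hr

AUC = 510 mcg/mL·hr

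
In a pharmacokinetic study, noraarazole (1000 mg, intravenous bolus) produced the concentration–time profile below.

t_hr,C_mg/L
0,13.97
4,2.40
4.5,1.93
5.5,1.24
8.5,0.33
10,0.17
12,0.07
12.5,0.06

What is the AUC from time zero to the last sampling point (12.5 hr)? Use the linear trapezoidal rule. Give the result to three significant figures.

Trapezoidal AUC_0→12.5:
  [0→4]: (13.97+2.40)/2 × 4 = 32.74
  [4→4.5]: (2.40+1.93)/2 × 0.5 = 1.0825
  [4.5→5.5]: (1.93+1.24)/2 × 1 = 1.585
  [5.5→8.5]: (1.24+0.33)/2 × 3 = 2.355
  [8.5→10]: (0.33+0.17)/2 × 1.5 = 0.375
  [10→12]: (0.17+0.07)/2 × 2 = 0.24
  [12→12.5]: (0.07+0.06)/2 × 0.5 = 0.0325
  Sum = 38.41 mg/L·hr

AUC = 38.4 mg/L·hr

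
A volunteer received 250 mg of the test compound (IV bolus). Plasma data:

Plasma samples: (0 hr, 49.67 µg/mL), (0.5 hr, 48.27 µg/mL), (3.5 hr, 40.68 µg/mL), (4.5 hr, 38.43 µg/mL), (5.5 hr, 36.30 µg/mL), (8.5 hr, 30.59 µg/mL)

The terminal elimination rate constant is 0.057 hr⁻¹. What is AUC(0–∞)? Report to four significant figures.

AUC = 871.8 µg/mL·hr

Trapezoidal AUC_0→8.5:
  [0→0.5]: (49.67+48.27)/2 × 0.5 = 24.485
  [0.5→3.5]: (48.27+40.68)/2 × 3 = 133.425
  [3.5→4.5]: (40.68+38.43)/2 × 1 = 39.555
  [4.5→5.5]: (38.43+36.30)/2 × 1 = 37.365
  [5.5→8.5]: (36.30+30.59)/2 × 3 = 100.335
  Sum = 335.165 µg/mL·hr
Extrapolated tail: C_last / k_e = 30.59 / 0.057 = 536.667
AUC_0→∞ = 335.165 + 536.667 = 871.832 µg/mL·hr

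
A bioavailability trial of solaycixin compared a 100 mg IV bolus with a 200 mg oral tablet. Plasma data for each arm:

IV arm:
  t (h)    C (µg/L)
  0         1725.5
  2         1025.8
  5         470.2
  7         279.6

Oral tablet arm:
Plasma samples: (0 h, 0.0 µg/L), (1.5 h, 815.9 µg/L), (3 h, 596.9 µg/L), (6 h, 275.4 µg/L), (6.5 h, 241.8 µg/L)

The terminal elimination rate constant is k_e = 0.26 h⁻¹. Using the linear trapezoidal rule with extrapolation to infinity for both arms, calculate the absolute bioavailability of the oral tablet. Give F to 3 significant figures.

F = 0.296

Trapezoidal AUC_0→7 (IV):
  [0→2]: (1725.5+1025.8)/2 × 2 = 2751.3
  [2→5]: (1025.8+470.2)/2 × 3 = 2244.0
  [5→7]: (470.2+279.6)/2 × 2 = 749.8
  Sum = 5745.1 µg/L·h
IV tail: 279.6/0.26 = 1075.385; AUC_iv,0→∞ = 5745.1 + 1075.385 = 6820.485 µg/L·h
Trapezoidal AUC_0→6.5 (oral tablet):
  [0→1.5]: (0.0+815.9)/2 × 1.5 = 611.925
  [1.5→3]: (815.9+596.9)/2 × 1.5 = 1059.6
  [3→6]: (596.9+275.4)/2 × 3 = 1308.45
  [6→6.5]: (275.4+241.8)/2 × 0.5 = 129.3
  Sum = 3109.275 µg/L·h
oral tablet tail: 241.8/0.26 = 930.000; AUC_ev,0→∞ = 3109.275 + 930.000 = 4039.275 µg/L·h
F = (AUC_ev/D_ev)/(AUC_iv/D_iv) = (4039.275/200)/(6820.485/100) = 20.196375/68.20485 = 0.2961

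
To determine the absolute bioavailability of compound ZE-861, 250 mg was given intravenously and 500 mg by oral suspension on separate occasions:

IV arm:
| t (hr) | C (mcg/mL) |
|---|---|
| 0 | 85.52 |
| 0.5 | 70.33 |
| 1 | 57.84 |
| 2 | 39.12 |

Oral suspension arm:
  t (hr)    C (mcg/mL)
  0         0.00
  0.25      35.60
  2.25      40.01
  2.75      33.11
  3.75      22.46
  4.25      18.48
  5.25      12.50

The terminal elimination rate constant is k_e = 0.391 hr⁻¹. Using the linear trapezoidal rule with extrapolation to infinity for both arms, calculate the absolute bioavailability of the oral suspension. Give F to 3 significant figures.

F = 0.419

Trapezoidal AUC_0→2 (IV):
  [0→0.5]: (85.52+70.33)/2 × 0.5 = 38.9625
  [0.5→1]: (70.33+57.84)/2 × 0.5 = 32.0425
  [1→2]: (57.84+39.12)/2 × 1 = 48.48
  Sum = 119.485 mcg/mL·hr
IV tail: 39.12/0.391 = 100.051; AUC_iv,0→∞ = 119.485 + 100.051 = 219.536 mcg/mL·hr
Trapezoidal AUC_0→5.25 (oral suspension):
  [0→0.25]: (0.00+35.60)/2 × 0.25 = 4.45
  [0.25→2.25]: (35.60+40.01)/2 × 2 = 75.61
  [2.25→2.75]: (40.01+33.11)/2 × 0.5 = 18.28
  [2.75→3.75]: (33.11+22.46)/2 × 1 = 27.785
  [3.75→4.25]: (22.46+18.48)/2 × 0.5 = 10.235
  [4.25→5.25]: (18.48+12.50)/2 × 1 = 15.49
  Sum = 151.85 mcg/mL·hr
oral suspension tail: 12.50/0.391 = 31.969; AUC_ev,0→∞ = 151.85 + 31.969 = 183.819 mcg/mL·hr
F = (AUC_ev/D_ev)/(AUC_iv/D_iv) = (183.819/500)/(219.536/250) = 0.367638/0.878144 = 0.4187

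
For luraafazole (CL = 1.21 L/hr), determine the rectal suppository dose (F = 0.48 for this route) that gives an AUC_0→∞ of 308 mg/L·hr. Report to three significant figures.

Dose = 776 mg

Dose = CL × AUC_0→∞ / F
     = 1.21 × 308 / 0.48 = 776.417 mg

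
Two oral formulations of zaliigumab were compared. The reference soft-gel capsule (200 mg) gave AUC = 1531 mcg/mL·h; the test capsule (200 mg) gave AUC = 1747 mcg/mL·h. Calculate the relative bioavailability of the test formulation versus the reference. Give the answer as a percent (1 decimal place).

F_rel = 114.1%

F_rel = (AUC_test/D_test) / (AUC_ref/D_ref)
      = (1747/200) / (1531/200)
      = 8.735 / 7.655 = 1.1411 = 114.11%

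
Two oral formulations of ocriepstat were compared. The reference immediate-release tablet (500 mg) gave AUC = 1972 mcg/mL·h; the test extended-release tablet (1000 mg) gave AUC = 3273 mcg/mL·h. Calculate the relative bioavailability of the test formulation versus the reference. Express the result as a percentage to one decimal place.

F_rel = (AUC_test/D_test) / (AUC_ref/D_ref)
      = (3273/1000) / (1972/500)
      = 3.273 / 3.944 = 0.8299 = 82.99%

F_rel = 83.0%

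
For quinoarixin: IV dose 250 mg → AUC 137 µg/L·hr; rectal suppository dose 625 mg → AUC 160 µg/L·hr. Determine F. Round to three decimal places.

F = (AUC_ev / D_ev) / (AUC_iv / D_iv)
  = (160/625) / (137/250)
  = 0.256 / 0.548 = 0.4672

F = 0.467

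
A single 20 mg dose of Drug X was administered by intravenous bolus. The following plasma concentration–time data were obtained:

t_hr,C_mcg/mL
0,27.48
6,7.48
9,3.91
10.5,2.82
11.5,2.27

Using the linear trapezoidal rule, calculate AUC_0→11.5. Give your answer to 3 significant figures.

AUC = 130 mcg/mL·hr

Trapezoidal AUC_0→11.5:
  [0→6]: (27.48+7.48)/2 × 6 = 104.88
  [6→9]: (7.48+3.91)/2 × 3 = 17.085
  [9→10.5]: (3.91+2.82)/2 × 1.5 = 5.0475
  [10.5→11.5]: (2.82+2.27)/2 × 1 = 2.545
  Sum = 129.5575 mcg/mL·hr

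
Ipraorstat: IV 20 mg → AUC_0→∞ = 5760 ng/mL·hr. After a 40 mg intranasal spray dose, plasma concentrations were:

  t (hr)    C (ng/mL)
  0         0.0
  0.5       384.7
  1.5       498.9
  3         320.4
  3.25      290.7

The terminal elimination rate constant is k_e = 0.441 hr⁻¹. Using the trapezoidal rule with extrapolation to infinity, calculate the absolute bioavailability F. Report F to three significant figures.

F = 0.164

Trapezoidal AUC_0→3.25 (intranasal spray):
  [0→0.5]: (0.0+384.7)/2 × 0.5 = 96.175
  [0.5→1.5]: (384.7+498.9)/2 × 1 = 441.8
  [1.5→3]: (498.9+320.4)/2 × 1.5 = 614.475
  [3→3.25]: (320.4+290.7)/2 × 0.25 = 76.3875
  Sum = 1228.8375 ng/mL·hr
Tail: C_last/k_e = 290.7/0.441 = 659.184
AUC_0→∞ (intranasal spray) = 1228.8375 + 659.184 = 1888.0215 ng/mL·hr
F = (AUC_ev/D_ev)/(AUC_iv/D_iv) = (1888.0215/40)/(5760/20) = 47.2005/288 = 0.1639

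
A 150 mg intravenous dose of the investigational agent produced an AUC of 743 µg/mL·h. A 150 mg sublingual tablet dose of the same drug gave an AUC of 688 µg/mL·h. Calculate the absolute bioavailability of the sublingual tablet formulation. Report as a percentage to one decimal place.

F = (AUC_ev / D_ev) / (AUC_iv / D_iv)
  = (688/150) / (743/150)
  = 4.58667 / 4.95333 = 0.9260
  = 92.60%

F = 92.6%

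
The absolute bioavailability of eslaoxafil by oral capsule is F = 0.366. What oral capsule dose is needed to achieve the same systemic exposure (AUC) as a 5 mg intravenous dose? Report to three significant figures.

For equal systemic exposure: F × D_ev = D_iv
D_ev = D_iv / F = 5 / 0.366 = 13.6612 mg

D_oral = 13.7 mg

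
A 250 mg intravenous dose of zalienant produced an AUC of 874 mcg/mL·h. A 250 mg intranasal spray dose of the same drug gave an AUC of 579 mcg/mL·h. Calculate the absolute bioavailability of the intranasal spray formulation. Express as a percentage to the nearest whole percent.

F = (AUC_ev / D_ev) / (AUC_iv / D_iv)
  = (579/250) / (874/250)
  = 2.316 / 3.496 = 0.6625
  = 66.25%

F = 66%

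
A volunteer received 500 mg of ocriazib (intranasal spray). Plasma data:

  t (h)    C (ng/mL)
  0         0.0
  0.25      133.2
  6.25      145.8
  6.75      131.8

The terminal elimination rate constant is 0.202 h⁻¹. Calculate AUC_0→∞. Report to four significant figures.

Trapezoidal AUC_0→6.75:
  [0→0.25]: (0.0+133.2)/2 × 0.25 = 16.65
  [0.25→6.25]: (133.2+145.8)/2 × 6 = 837.0
  [6.25→6.75]: (145.8+131.8)/2 × 0.5 = 69.4
  Sum = 923.05 ng/mL·h
Extrapolated tail: C_last / k_e = 131.8 / 0.202 = 652.475
AUC_0→∞ = 923.05 + 652.475 = 1575.525 ng/mL·h

AUC = 1576 ng/mL·h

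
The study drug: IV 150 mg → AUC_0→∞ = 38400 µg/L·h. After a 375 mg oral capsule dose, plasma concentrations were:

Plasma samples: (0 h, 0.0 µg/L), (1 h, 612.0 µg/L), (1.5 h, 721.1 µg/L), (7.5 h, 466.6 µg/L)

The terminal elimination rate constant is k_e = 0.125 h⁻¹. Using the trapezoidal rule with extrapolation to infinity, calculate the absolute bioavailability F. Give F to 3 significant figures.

Trapezoidal AUC_0→7.5 (oral capsule):
  [0→1]: (0.0+612.0)/2 × 1 = 306.0
  [1→1.5]: (612.0+721.1)/2 × 0.5 = 333.275
  [1.5→7.5]: (721.1+466.6)/2 × 6 = 3563.1
  Sum = 4202.375 µg/L·h
Tail: C_last/k_e = 466.6/0.125 = 3732.800
AUC_0→∞ (oral capsule) = 4202.375 + 3732.800 = 7935.175 µg/L·h
F = (AUC_ev/D_ev)/(AUC_iv/D_iv) = (7935.175/375)/(38400/150) = 21.1605/256 = 0.0827

F = 0.0827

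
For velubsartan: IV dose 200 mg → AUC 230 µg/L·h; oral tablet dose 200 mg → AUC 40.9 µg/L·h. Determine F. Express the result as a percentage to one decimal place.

F = 17.8%

F = (AUC_ev / D_ev) / (AUC_iv / D_iv)
  = (40.9/200) / (230/200)
  = 0.2045 / 1.15 = 0.1778
  = 17.78%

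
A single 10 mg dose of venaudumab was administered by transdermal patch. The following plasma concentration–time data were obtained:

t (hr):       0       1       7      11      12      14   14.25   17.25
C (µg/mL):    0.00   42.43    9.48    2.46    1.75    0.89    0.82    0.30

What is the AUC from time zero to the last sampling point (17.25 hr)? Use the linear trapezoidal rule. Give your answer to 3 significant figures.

AUC = 207 µg/mL·hr

Trapezoidal AUC_0→17.25:
  [0→1]: (0.00+42.43)/2 × 1 = 21.215
  [1→7]: (42.43+9.48)/2 × 6 = 155.73
  [7→11]: (9.48+2.46)/2 × 4 = 23.88
  [11→12]: (2.46+1.75)/2 × 1 = 2.105
  [12→14]: (1.75+0.89)/2 × 2 = 2.64
  [14→14.25]: (0.89+0.82)/2 × 0.25 = 0.21375
  [14.25→17.25]: (0.82+0.30)/2 × 3 = 1.68
  Sum = 207.46375 µg/mL·hr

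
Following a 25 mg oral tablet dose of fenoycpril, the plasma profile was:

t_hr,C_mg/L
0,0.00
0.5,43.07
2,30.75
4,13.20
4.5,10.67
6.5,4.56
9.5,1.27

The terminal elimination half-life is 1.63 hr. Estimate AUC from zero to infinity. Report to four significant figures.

AUC = 143.0 mg/L·hr

Trapezoidal AUC_0→9.5:
  [0→0.5]: (0.00+43.07)/2 × 0.5 = 10.7675
  [0.5→2]: (43.07+30.75)/2 × 1.5 = 55.365
  [2→4]: (30.75+13.20)/2 × 2 = 43.95
  [4→4.5]: (13.20+10.67)/2 × 0.5 = 5.9675
  [4.5→6.5]: (10.67+4.56)/2 × 2 = 15.23
  [6.5→9.5]: (4.56+1.27)/2 × 3 = 8.745
  Sum = 140.025 mg/L·hr
k_e = ln2 / t½ = 0.693147 / 1.63 = 0.4252 hr^-1
Extrapolated tail: C_last / k_e = 1.27 / 0.4252 = 2.987
AUC_0→∞ = 140.025 + 2.987 = 143.012 mg/L·hr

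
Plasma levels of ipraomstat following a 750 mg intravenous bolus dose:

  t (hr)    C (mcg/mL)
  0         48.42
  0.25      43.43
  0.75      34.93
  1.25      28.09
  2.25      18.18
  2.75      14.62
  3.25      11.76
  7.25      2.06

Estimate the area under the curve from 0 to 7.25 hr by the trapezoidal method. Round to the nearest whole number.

AUC = 112 mcg/mL·hr

Trapezoidal AUC_0→7.25:
  [0→0.25]: (48.42+43.43)/2 × 0.25 = 11.48125
  [0.25→0.75]: (43.43+34.93)/2 × 0.5 = 19.59
  [0.75→1.25]: (34.93+28.09)/2 × 0.5 = 15.755
  [1.25→2.25]: (28.09+18.18)/2 × 1 = 23.135
  [2.25→2.75]: (18.18+14.62)/2 × 0.5 = 8.2
  [2.75→3.25]: (14.62+11.76)/2 × 0.5 = 6.595
  [3.25→7.25]: (11.76+2.06)/2 × 4 = 27.64
  Sum = 112.39625 mcg/mL·hr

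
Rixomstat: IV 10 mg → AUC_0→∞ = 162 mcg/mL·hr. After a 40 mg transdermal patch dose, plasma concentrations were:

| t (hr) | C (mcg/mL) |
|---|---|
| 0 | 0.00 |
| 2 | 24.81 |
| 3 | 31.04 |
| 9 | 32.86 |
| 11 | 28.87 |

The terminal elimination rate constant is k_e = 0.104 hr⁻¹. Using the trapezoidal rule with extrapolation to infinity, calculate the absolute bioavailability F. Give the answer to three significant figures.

F = 0.901

Trapezoidal AUC_0→11 (transdermal patch):
  [0→2]: (0.00+24.81)/2 × 2 = 24.81
  [2→3]: (24.81+31.04)/2 × 1 = 27.925
  [3→9]: (31.04+32.86)/2 × 6 = 191.7
  [9→11]: (32.86+28.87)/2 × 2 = 61.73
  Sum = 306.165 mcg/mL·hr
Tail: C_last/k_e = 28.87/0.104 = 277.596
AUC_0→∞ (transdermal patch) = 306.165 + 277.596 = 583.761 mcg/mL·hr
F = (AUC_ev/D_ev)/(AUC_iv/D_iv) = (583.761/40)/(162/10) = 14.594025/16.2 = 0.9009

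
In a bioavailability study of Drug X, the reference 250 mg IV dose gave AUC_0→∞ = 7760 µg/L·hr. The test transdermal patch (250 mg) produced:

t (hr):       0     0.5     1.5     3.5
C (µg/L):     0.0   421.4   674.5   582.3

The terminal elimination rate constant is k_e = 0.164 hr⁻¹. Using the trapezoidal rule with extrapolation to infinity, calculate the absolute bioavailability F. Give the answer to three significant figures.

Trapezoidal AUC_0→3.5 (transdermal patch):
  [0→0.5]: (0.0+421.4)/2 × 0.5 = 105.35
  [0.5→1.5]: (421.4+674.5)/2 × 1 = 547.95
  [1.5→3.5]: (674.5+582.3)/2 × 2 = 1256.8
  Sum = 1910.1 µg/L·hr
Tail: C_last/k_e = 582.3/0.164 = 3550.610
AUC_0→∞ (transdermal patch) = 1910.1 + 3550.610 = 5460.71 µg/L·hr
F = (AUC_ev/D_ev)/(AUC_iv/D_iv) = (5460.71/250)/(7760/250) = 21.84284/31.04 = 0.7037

F = 0.704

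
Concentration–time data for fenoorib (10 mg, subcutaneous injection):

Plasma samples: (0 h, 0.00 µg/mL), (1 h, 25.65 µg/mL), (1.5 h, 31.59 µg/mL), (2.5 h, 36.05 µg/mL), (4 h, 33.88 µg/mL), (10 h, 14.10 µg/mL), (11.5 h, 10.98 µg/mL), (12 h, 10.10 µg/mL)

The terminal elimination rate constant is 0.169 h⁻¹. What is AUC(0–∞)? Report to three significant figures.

AUC = 341 µg/mL·h

Trapezoidal AUC_0→12:
  [0→1]: (0.00+25.65)/2 × 1 = 12.825
  [1→1.5]: (25.65+31.59)/2 × 0.5 = 14.31
  [1.5→2.5]: (31.59+36.05)/2 × 1 = 33.82
  [2.5→4]: (36.05+33.88)/2 × 1.5 = 52.4475
  [4→10]: (33.88+14.10)/2 × 6 = 143.94
  [10→11.5]: (14.10+10.98)/2 × 1.5 = 18.81
  [11.5→12]: (10.98+10.10)/2 × 0.5 = 5.27
  Sum = 281.4225 µg/mL·h
Extrapolated tail: C_last / k_e = 10.10 / 0.169 = 59.763
AUC_0→∞ = 281.4225 + 59.763 = 341.1855 µg/mL·h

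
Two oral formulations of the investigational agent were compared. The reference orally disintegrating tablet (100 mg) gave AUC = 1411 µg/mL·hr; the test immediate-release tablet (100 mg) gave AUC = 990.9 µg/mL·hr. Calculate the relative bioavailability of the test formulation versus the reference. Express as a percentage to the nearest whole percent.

F_rel = 70%

F_rel = (AUC_test/D_test) / (AUC_ref/D_ref)
      = (990.9/100) / (1411/100)
      = 9.909 / 14.11 = 0.7023 = 70.23%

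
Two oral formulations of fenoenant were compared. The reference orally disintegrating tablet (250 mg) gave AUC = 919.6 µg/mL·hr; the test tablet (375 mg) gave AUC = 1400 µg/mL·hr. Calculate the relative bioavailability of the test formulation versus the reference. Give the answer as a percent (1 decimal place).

F_rel = 101.5%

F_rel = (AUC_test/D_test) / (AUC_ref/D_ref)
      = (1400/375) / (919.6/250)
      = 3.73333 / 3.6784 = 1.0149 = 101.49%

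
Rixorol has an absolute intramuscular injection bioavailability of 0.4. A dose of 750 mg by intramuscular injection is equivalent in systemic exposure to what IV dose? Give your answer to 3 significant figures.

D_iv = 300 mg

Systemic exposure from an extravascular dose = F × D_ev, so the equivalent IV dose is F × D_ev.
D_iv = F × D_ev = 0.4 × 750 = 300 mg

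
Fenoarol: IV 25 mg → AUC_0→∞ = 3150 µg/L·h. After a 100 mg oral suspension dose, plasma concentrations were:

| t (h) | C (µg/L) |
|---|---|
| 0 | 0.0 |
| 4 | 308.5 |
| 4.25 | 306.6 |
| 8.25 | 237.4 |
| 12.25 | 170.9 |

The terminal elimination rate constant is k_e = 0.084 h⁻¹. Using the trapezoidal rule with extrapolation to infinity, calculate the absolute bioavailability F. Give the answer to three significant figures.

F = 0.368

Trapezoidal AUC_0→12.25 (oral suspension):
  [0→4]: (0.0+308.5)/2 × 4 = 617.0
  [4→4.25]: (308.5+306.6)/2 × 0.25 = 76.8875
  [4.25→8.25]: (306.6+237.4)/2 × 4 = 1088.0
  [8.25→12.25]: (237.4+170.9)/2 × 4 = 816.6
  Sum = 2598.4875 µg/L·h
Tail: C_last/k_e = 170.9/0.084 = 2034.524
AUC_0→∞ (oral suspension) = 2598.4875 + 2034.524 = 4633.0115 µg/L·h
F = (AUC_ev/D_ev)/(AUC_iv/D_iv) = (4633.0115/100)/(3150/25) = 46.330115/126 = 0.3677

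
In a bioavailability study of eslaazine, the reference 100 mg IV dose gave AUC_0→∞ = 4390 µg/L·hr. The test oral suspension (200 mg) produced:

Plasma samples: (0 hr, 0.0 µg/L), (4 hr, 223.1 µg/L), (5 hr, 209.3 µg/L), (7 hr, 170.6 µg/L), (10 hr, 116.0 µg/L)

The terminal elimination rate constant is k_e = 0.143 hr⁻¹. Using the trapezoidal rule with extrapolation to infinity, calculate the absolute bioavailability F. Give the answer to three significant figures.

F = 0.260

Trapezoidal AUC_0→10 (oral suspension):
  [0→4]: (0.0+223.1)/2 × 4 = 446.2
  [4→5]: (223.1+209.3)/2 × 1 = 216.2
  [5→7]: (209.3+170.6)/2 × 2 = 379.9
  [7→10]: (170.6+116.0)/2 × 3 = 429.9
  Sum = 1472.2 µg/L·hr
Tail: C_last/k_e = 116.0/0.143 = 811.189
AUC_0→∞ (oral suspension) = 1472.2 + 811.189 = 2283.389 µg/L·hr
F = (AUC_ev/D_ev)/(AUC_iv/D_iv) = (2283.389/200)/(4390/100) = 11.416945/43.9 = 0.2601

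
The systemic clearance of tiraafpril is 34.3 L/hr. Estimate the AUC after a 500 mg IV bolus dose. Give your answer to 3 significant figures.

AUC = 14.6 mg/L·hr

AUC_0→∞ = Dose_iv / CL
        = 500 / 34.3 = 14.5773 mg/L·hr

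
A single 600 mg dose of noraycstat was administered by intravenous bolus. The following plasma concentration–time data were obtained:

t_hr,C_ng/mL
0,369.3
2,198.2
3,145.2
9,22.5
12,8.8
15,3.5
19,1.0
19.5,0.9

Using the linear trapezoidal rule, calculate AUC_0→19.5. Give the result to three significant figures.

Trapezoidal AUC_0→19.5:
  [0→2]: (369.3+198.2)/2 × 2 = 567.5
  [2→3]: (198.2+145.2)/2 × 1 = 171.7
  [3→9]: (145.2+22.5)/2 × 6 = 503.1
  [9→12]: (22.5+8.8)/2 × 3 = 46.95
  [12→15]: (8.8+3.5)/2 × 3 = 18.45
  [15→19]: (3.5+1.0)/2 × 4 = 9.0
  [19→19.5]: (1.0+0.9)/2 × 0.5 = 0.475
  Sum = 1317.175 ng/mL·hr

AUC = 1320 ng/mL·hr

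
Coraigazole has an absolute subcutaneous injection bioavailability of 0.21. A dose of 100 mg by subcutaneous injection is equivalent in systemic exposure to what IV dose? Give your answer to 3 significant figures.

D_iv = 21.0 mg

Systemic exposure from an extravascular dose = F × D_ev, so the equivalent IV dose is F × D_ev.
D_iv = F × D_ev = 0.21 × 100 = 21 mg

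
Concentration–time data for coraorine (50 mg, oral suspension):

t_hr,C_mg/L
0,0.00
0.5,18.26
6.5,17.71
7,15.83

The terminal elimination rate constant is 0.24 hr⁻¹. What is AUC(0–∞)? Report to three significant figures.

Trapezoidal AUC_0→7:
  [0→0.5]: (0.00+18.26)/2 × 0.5 = 4.565
  [0.5→6.5]: (18.26+17.71)/2 × 6 = 107.91
  [6.5→7]: (17.71+15.83)/2 × 0.5 = 8.385
  Sum = 120.86 mg/L·hr
Extrapolated tail: C_last / k_e = 15.83 / 0.24 = 65.958
AUC_0→∞ = 120.86 + 65.958 = 186.818 mg/L·hr

AUC = 187 mg/L·hr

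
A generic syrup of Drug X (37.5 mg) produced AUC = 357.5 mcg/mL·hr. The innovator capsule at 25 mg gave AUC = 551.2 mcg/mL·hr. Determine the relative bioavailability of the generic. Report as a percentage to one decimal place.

F_rel = (AUC_test/D_test) / (AUC_ref/D_ref)
      = (357.5/37.5) / (551.2/25)
      = 9.53333 / 22.048 = 0.4324 = 43.24%

F_rel = 43.2%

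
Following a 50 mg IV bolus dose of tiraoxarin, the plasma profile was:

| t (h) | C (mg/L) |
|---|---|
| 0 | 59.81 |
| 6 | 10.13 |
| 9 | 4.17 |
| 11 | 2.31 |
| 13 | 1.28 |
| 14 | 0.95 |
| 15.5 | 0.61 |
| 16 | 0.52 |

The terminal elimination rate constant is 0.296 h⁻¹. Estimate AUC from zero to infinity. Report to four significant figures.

AUC = 245.7 mg/L·h

Trapezoidal AUC_0→16:
  [0→6]: (59.81+10.13)/2 × 6 = 209.82
  [6→9]: (10.13+4.17)/2 × 3 = 21.45
  [9→11]: (4.17+2.31)/2 × 2 = 6.48
  [11→13]: (2.31+1.28)/2 × 2 = 3.59
  [13→14]: (1.28+0.95)/2 × 1 = 1.115
  [14→15.5]: (0.95+0.61)/2 × 1.5 = 1.17
  [15.5→16]: (0.61+0.52)/2 × 0.5 = 0.2825
  Sum = 243.9075 mg/L·h
Extrapolated tail: C_last / k_e = 0.52 / 0.296 = 1.757
AUC_0→∞ = 243.9075 + 1.757 = 245.6645 mg/L·h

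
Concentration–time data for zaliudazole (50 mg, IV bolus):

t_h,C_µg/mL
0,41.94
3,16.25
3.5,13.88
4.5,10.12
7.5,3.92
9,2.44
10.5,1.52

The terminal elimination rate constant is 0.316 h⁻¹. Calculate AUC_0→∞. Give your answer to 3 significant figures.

Trapezoidal AUC_0→10.5:
  [0→3]: (41.94+16.25)/2 × 3 = 87.285
  [3→3.5]: (16.25+13.88)/2 × 0.5 = 7.5325
  [3.5→4.5]: (13.88+10.12)/2 × 1 = 12.0
  [4.5→7.5]: (10.12+3.92)/2 × 3 = 21.06
  [7.5→9]: (3.92+2.44)/2 × 1.5 = 4.77
  [9→10.5]: (2.44+1.52)/2 × 1.5 = 2.97
  Sum = 135.6175 µg/mL·h
Extrapolated tail: C_last / k_e = 1.52 / 0.316 = 4.810
AUC_0→∞ = 135.6175 + 4.810 = 140.4275 µg/mL·h

AUC = 140 µg/mL·h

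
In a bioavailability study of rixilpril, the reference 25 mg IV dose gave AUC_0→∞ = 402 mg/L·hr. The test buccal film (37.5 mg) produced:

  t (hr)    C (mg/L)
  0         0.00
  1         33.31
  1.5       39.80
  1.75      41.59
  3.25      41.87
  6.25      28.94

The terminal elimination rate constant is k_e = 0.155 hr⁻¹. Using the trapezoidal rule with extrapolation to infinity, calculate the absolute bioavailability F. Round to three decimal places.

Trapezoidal AUC_0→6.25 (buccal film):
  [0→1]: (0.00+33.31)/2 × 1 = 16.655
  [1→1.5]: (33.31+39.80)/2 × 0.5 = 18.2775
  [1.5→1.75]: (39.80+41.59)/2 × 0.25 = 10.17375
  [1.75→3.25]: (41.59+41.87)/2 × 1.5 = 62.595
  [3.25→6.25]: (41.87+28.94)/2 × 3 = 106.215
  Sum = 213.91625 mg/L·hr
Tail: C_last/k_e = 28.94/0.155 = 186.710
AUC_0→∞ (buccal film) = 213.91625 + 186.710 = 400.62625 mg/L·hr
F = (AUC_ev/D_ev)/(AUC_iv/D_iv) = (400.62625/37.5)/(402/25) = 10.6834/16.08 = 0.6644

F = 0.664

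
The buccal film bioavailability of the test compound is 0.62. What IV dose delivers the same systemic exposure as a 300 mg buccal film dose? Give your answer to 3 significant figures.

Systemic exposure from an extravascular dose = F × D_ev, so the equivalent IV dose is F × D_ev.
D_iv = F × D_ev = 0.62 × 300 = 186 mg

D_iv = 186 mg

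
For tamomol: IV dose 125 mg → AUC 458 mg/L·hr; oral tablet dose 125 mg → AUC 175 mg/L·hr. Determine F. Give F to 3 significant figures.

F = 0.382

F = (AUC_ev / D_ev) / (AUC_iv / D_iv)
  = (175/125) / (458/125)
  = 1.4 / 3.664 = 0.3821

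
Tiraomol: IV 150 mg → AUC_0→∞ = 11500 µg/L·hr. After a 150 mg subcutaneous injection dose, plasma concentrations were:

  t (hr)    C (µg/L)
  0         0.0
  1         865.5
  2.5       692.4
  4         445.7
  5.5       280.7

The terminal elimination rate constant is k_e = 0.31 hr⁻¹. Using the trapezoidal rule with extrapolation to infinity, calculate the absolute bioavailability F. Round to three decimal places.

F = 0.340

Trapezoidal AUC_0→5.5 (subcutaneous injection):
  [0→1]: (0.0+865.5)/2 × 1 = 432.75
  [1→2.5]: (865.5+692.4)/2 × 1.5 = 1168.425
  [2.5→4]: (692.4+445.7)/2 × 1.5 = 853.575
  [4→5.5]: (445.7+280.7)/2 × 1.5 = 544.8
  Sum = 2999.55 µg/L·hr
Tail: C_last/k_e = 280.7/0.31 = 905.484
AUC_0→∞ (subcutaneous injection) = 2999.55 + 905.484 = 3905.034 µg/L·hr
F = (AUC_ev/D_ev)/(AUC_iv/D_iv) = (3905.034/150)/(11500/150) = 26.03356/76.6667 = 0.3396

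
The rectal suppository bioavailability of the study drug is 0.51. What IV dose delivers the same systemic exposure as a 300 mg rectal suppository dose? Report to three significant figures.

Systemic exposure from an extravascular dose = F × D_ev, so the equivalent IV dose is F × D_ev.
D_iv = F × D_ev = 0.51 × 300 = 153 mg

D_iv = 153 mg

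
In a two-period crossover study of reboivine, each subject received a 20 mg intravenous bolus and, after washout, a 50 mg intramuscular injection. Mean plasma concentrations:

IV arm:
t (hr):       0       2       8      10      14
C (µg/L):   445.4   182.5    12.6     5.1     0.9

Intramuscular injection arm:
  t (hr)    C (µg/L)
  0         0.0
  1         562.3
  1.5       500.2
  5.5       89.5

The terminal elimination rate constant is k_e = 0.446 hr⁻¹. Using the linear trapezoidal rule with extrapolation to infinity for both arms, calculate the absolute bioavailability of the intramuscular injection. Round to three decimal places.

Trapezoidal AUC_0→14 (IV):
  [0→2]: (445.4+182.5)/2 × 2 = 627.9
  [2→8]: (182.5+12.6)/2 × 6 = 585.3
  [8→10]: (12.6+5.1)/2 × 2 = 17.7
  [10→14]: (5.1+0.9)/2 × 4 = 12.0
  Sum = 1242.9 µg/L·hr
IV tail: 0.9/0.446 = 2.018; AUC_iv,0→∞ = 1242.9 + 2.018 = 1244.918 µg/L·hr
Trapezoidal AUC_0→5.5 (intramuscular injection):
  [0→1]: (0.0+562.3)/2 × 1 = 281.15
  [1→1.5]: (562.3+500.2)/2 × 0.5 = 265.625
  [1.5→5.5]: (500.2+89.5)/2 × 4 = 1179.4
  Sum = 1726.175 µg/L·hr
intramuscular injection tail: 89.5/0.446 = 200.673; AUC_ev,0→∞ = 1726.175 + 200.673 = 1926.848 µg/L·hr
F = (AUC_ev/D_ev)/(AUC_iv/D_iv) = (1926.848/50)/(1244.918/20) = 38.53696/62.2459 = 0.6191

F = 0.619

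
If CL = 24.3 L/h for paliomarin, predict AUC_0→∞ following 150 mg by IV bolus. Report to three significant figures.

AUC = 6.17 mg/L·h

AUC_0→∞ = Dose_iv / CL
        = 150 / 24.3 = 6.17284 mg/L·h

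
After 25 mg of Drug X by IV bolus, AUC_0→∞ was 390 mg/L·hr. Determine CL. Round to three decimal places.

CL = Dose_iv / AUC_0→∞
   = 25 / 390 = 0.0641026 L/hr

CL = 0.064 L/hr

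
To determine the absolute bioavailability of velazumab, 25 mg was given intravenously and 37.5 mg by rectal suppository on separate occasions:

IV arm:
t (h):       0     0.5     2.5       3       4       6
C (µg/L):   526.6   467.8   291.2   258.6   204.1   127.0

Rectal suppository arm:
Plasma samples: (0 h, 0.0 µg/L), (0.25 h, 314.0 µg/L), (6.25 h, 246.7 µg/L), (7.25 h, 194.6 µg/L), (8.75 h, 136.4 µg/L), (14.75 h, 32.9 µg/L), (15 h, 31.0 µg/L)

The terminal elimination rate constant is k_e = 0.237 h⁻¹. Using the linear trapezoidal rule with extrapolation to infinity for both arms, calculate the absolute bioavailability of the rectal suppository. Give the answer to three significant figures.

F = 0.843

Trapezoidal AUC_0→6 (IV):
  [0→0.5]: (526.6+467.8)/2 × 0.5 = 248.6
  [0.5→2.5]: (467.8+291.2)/2 × 2 = 759.0
  [2.5→3]: (291.2+258.6)/2 × 0.5 = 137.45
  [3→4]: (258.6+204.1)/2 × 1 = 231.35
  [4→6]: (204.1+127.0)/2 × 2 = 331.1
  Sum = 1707.5 µg/L·h
IV tail: 127.0/0.237 = 535.865; AUC_iv,0→∞ = 1707.5 + 535.865 = 2243.365 µg/L·h
Trapezoidal AUC_0→15 (rectal suppository):
  [0→0.25]: (0.0+314.0)/2 × 0.25 = 39.25
  [0.25→6.25]: (314.0+246.7)/2 × 6 = 1682.1
  [6.25→7.25]: (246.7+194.6)/2 × 1 = 220.65
  [7.25→8.75]: (194.6+136.4)/2 × 1.5 = 248.25
  [8.75→14.75]: (136.4+32.9)/2 × 6 = 507.9
  [14.75→15]: (32.9+31.0)/2 × 0.25 = 7.9875
  Sum = 2706.1375 µg/L·h
rectal suppository tail: 31.0/0.237 = 130.802; AUC_ev,0→∞ = 2706.1375 + 130.802 = 2836.9395 µg/L·h
F = (AUC_ev/D_ev)/(AUC_iv/D_iv) = (2836.9395/37.5)/(2243.365/25) = 75.65172/89.7346 = 0.8431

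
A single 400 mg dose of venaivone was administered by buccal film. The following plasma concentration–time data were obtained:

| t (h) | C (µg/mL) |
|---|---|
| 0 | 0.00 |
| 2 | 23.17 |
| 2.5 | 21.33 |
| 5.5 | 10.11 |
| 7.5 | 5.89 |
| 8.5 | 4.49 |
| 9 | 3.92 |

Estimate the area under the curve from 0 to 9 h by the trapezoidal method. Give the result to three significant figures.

AUC = 105 µg/mL·h

Trapezoidal AUC_0→9:
  [0→2]: (0.00+23.17)/2 × 2 = 23.17
  [2→2.5]: (23.17+21.33)/2 × 0.5 = 11.125
  [2.5→5.5]: (21.33+10.11)/2 × 3 = 47.16
  [5.5→7.5]: (10.11+5.89)/2 × 2 = 16.0
  [7.5→8.5]: (5.89+4.49)/2 × 1 = 5.19
  [8.5→9]: (4.49+3.92)/2 × 0.5 = 2.1025
  Sum = 104.7475 µg/mL·h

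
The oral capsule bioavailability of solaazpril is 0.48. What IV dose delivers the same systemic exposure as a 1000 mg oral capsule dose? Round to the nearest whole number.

D_iv = 480 mg

Systemic exposure from an extravascular dose = F × D_ev, so the equivalent IV dose is F × D_ev.
D_iv = F × D_ev = 0.48 × 1000 = 480 mg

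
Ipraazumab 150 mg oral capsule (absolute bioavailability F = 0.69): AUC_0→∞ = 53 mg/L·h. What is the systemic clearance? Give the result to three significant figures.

CL = F × Dose / AUC_0→∞
   = 0.69 × 150 / 53 = 1.95283 L/h

CL = 1.95 L/h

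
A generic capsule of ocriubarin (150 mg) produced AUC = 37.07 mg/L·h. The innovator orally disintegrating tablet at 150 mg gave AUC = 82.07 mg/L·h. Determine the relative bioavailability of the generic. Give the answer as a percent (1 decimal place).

F_rel = (AUC_test/D_test) / (AUC_ref/D_ref)
      = (37.07/150) / (82.07/150)
      = 0.247133 / 0.547133 = 0.4517 = 45.17%

F_rel = 45.2%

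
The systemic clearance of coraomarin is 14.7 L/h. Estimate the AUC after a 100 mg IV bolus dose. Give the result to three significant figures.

AUC = 6.80 mg/L·h

AUC_0→∞ = Dose_iv / CL
        = 100 / 14.7 = 6.80272 mg/L·h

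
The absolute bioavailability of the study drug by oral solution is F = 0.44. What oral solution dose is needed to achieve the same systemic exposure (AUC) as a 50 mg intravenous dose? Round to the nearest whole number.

For equal systemic exposure: F × D_ev = D_iv
D_ev = D_iv / F = 50 / 0.44 = 113.636 mg

D_oral = 114 mg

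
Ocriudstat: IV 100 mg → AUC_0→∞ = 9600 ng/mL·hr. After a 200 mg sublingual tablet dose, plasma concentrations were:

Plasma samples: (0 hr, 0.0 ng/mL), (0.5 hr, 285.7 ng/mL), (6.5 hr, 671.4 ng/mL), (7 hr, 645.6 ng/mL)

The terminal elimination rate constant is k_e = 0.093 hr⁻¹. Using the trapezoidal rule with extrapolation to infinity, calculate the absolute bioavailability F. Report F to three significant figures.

Trapezoidal AUC_0→7 (sublingual tablet):
  [0→0.5]: (0.0+285.7)/2 × 0.5 = 71.425
  [0.5→6.5]: (285.7+671.4)/2 × 6 = 2871.3
  [6.5→7]: (671.4+645.6)/2 × 0.5 = 329.25
  Sum = 3271.975 ng/mL·hr
Tail: C_last/k_e = 645.6/0.093 = 6941.935
AUC_0→∞ (sublingual tablet) = 3271.975 + 6941.935 = 10213.91 ng/mL·hr
F = (AUC_ev/D_ev)/(AUC_iv/D_iv) = (10213.91/200)/(9600/100) = 51.06955/96 = 0.5320

F = 0.532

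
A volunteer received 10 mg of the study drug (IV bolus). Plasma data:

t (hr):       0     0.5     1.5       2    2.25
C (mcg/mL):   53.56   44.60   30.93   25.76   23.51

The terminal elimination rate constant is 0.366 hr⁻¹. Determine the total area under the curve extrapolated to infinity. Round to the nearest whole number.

Trapezoidal AUC_0→2.25:
  [0→0.5]: (53.56+44.60)/2 × 0.5 = 24.54
  [0.5→1.5]: (44.60+30.93)/2 × 1 = 37.765
  [1.5→2]: (30.93+25.76)/2 × 0.5 = 14.1725
  [2→2.25]: (25.76+23.51)/2 × 0.25 = 6.15875
  Sum = 82.63625 mcg/mL·hr
Extrapolated tail: C_last / k_e = 23.51 / 0.366 = 64.235
AUC_0→∞ = 82.63625 + 64.235 = 146.87125 mcg/mL·hr

AUC = 147 mcg/mL·hr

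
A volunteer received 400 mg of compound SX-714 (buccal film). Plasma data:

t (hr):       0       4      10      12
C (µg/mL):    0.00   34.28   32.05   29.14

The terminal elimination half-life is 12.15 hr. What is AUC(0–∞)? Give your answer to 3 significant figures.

AUC = 840 µg/mL·hr

Trapezoidal AUC_0→12:
  [0→4]: (0.00+34.28)/2 × 4 = 68.56
  [4→10]: (34.28+32.05)/2 × 6 = 198.99
  [10→12]: (32.05+29.14)/2 × 2 = 61.19
  Sum = 328.74 µg/mL·hr
k_e = ln2 / t½ = 0.693147 / 12.15 = 0.0570 hr^-1
Extrapolated tail: C_last / k_e = 29.14 / 0.057 = 511.228
AUC_0→∞ = 328.74 + 511.228 = 839.968 µg/mL·hr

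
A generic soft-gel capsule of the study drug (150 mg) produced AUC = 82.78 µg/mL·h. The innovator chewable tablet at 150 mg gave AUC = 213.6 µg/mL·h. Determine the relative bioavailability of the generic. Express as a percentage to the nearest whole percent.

F_rel = (AUC_test/D_test) / (AUC_ref/D_ref)
      = (82.78/150) / (213.6/150)
      = 0.551867 / 1.424 = 0.3875 = 38.75%

F_rel = 39%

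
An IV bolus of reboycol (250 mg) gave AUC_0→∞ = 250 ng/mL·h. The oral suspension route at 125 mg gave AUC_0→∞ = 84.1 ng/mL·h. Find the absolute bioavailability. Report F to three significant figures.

F = 0.673

F = (AUC_ev / D_ev) / (AUC_iv / D_iv)
  = (84.1/125) / (250/250)
  = 0.6728 / 1 = 0.6728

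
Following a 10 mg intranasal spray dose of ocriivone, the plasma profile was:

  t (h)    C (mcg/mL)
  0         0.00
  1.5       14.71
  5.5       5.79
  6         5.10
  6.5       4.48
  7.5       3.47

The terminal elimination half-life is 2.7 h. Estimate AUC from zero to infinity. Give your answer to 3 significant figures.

Trapezoidal AUC_0→7.5:
  [0→1.5]: (0.00+14.71)/2 × 1.5 = 11.0325
  [1.5→5.5]: (14.71+5.79)/2 × 4 = 41.0
  [5.5→6]: (5.79+5.10)/2 × 0.5 = 2.7225
  [6→6.5]: (5.10+4.48)/2 × 0.5 = 2.395
  [6.5→7.5]: (4.48+3.47)/2 × 1 = 3.975
  Sum = 61.125 mcg/mL·h
k_e = ln2 / t½ = 0.693147 / 2.7 = 0.2567 h^-1
Extrapolated tail: C_last / k_e = 3.47 / 0.2567 = 13.518
AUC_0→∞ = 61.125 + 13.518 = 74.643 mcg/mL·h

AUC = 74.6 mcg/mL·h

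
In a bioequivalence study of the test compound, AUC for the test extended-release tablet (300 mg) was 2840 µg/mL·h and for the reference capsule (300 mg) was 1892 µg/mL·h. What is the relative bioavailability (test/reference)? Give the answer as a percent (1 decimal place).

F_rel = 150.1%

F_rel = (AUC_test/D_test) / (AUC_ref/D_ref)
      = (2840/300) / (1892/300)
      = 9.46667 / 6.30667 = 1.5011 = 150.11%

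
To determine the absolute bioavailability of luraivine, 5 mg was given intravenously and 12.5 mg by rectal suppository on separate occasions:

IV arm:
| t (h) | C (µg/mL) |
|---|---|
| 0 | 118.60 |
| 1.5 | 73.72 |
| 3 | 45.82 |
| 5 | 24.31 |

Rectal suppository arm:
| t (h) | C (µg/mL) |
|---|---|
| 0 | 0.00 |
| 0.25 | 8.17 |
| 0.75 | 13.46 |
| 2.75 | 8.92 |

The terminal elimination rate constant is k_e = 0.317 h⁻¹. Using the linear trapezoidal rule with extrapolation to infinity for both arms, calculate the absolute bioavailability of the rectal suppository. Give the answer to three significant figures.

F = 0.0598

Trapezoidal AUC_0→5 (IV):
  [0→1.5]: (118.60+73.72)/2 × 1.5 = 144.24
  [1.5→3]: (73.72+45.82)/2 × 1.5 = 89.655
  [3→5]: (45.82+24.31)/2 × 2 = 70.13
  Sum = 304.025 µg/mL·h
IV tail: 24.31/0.317 = 76.688; AUC_iv,0→∞ = 304.025 + 76.688 = 380.713 µg/mL·h
Trapezoidal AUC_0→2.75 (rectal suppository):
  [0→0.25]: (0.00+8.17)/2 × 0.25 = 1.02125
  [0.25→0.75]: (8.17+13.46)/2 × 0.5 = 5.4075
  [0.75→2.75]: (13.46+8.92)/2 × 2 = 22.38
  Sum = 28.80875 µg/mL·h
rectal suppository tail: 8.92/0.317 = 28.139; AUC_ev,0→∞ = 28.80875 + 28.139 = 56.94775 µg/mL·h
F = (AUC_ev/D_ev)/(AUC_iv/D_iv) = (56.94775/12.5)/(380.713/5) = 4.55582/76.1426 = 0.0598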